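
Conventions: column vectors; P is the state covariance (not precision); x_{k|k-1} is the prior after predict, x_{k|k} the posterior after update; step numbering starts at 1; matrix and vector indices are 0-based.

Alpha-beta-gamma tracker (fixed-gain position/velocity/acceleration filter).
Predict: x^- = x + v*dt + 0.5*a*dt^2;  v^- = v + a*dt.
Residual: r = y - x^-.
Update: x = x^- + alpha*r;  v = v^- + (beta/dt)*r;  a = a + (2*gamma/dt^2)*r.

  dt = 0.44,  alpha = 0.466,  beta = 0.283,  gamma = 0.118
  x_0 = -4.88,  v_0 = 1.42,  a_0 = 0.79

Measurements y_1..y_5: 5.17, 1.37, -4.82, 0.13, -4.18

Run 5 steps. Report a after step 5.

step 1: x_pred=-4.1787  r=9.3487  x^+=0.1778  v^+=7.7805  a^+=12.1862
step 2: x_pred=4.7808  r=-3.4108  x^+=3.1914  v^+=10.9487  a^+=8.0283
step 3: x_pred=8.7859  r=-13.6059  x^+=2.4456  v^+=5.7300  a^+=-8.5574
step 4: x_pred=4.1384  r=-4.0084  x^+=2.2705  v^+=-0.6134  a^+=-13.4437
step 5: x_pred=0.6993  r=-4.8793  x^+=-1.5745  v^+=-9.6669  a^+=-19.3916

a_post = -19.3916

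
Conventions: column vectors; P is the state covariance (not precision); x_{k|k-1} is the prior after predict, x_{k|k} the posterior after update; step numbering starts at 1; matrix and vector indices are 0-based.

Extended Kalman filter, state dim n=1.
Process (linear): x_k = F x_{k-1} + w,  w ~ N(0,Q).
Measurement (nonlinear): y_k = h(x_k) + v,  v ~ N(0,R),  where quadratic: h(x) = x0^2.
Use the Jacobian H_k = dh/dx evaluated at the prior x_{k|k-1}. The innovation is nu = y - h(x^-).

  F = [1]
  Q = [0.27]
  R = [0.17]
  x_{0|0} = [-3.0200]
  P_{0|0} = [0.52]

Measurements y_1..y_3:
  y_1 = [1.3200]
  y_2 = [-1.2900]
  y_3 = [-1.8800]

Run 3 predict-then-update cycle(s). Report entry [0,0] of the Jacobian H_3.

H_jac[0,0] = -1.1141

step 1: x^-=[-3.0200]  P^-=[0.7900]  H_jac=[-6.0400]  S=[28.9905]  K=[-0.1646]  nu=[-7.8004]  x^+=[-1.7361]  P^+=[0.0046]
step 2: x^-=[-1.7361]  P^-=[0.2746]  H_jac=[-3.4722]  S=[3.4811]  K=[-0.2739]  nu=[-4.3041]  x^+=[-0.5571]  P^+=[0.0134]
step 3: x^-=[-0.5571]  P^-=[0.2834]  H_jac=[-1.1141]  S=[0.5218]  K=[-0.6051]  nu=[-2.1903]  x^+=[0.7684]  P^+=[0.0923]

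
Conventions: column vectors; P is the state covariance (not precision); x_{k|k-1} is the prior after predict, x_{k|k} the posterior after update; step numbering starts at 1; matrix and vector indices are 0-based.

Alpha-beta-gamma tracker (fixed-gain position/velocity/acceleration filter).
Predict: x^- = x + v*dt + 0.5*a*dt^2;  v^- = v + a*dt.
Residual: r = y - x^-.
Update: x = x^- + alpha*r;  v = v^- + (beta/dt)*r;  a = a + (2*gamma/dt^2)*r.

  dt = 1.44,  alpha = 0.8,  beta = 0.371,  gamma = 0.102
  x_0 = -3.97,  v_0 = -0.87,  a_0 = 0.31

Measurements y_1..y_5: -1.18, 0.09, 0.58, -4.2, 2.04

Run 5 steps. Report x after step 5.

step 1: x_pred=-4.9014  r=3.7214  x^+=-1.9243  v^+=0.5352  a^+=0.6761
step 2: x_pred=-0.4526  r=0.5426  x^+=-0.0185  v^+=1.6486  a^+=0.7295
step 3: x_pred=3.1118  r=-2.5318  x^+=1.0864  v^+=2.0468  a^+=0.4804
step 4: x_pred=4.5318  r=-8.7318  x^+=-2.4536  v^+=0.4889  a^+=-0.3786
step 5: x_pred=-2.1421  r=4.1821  x^+=1.2036  v^+=1.0212  a^+=0.0328

x_post = 1.2036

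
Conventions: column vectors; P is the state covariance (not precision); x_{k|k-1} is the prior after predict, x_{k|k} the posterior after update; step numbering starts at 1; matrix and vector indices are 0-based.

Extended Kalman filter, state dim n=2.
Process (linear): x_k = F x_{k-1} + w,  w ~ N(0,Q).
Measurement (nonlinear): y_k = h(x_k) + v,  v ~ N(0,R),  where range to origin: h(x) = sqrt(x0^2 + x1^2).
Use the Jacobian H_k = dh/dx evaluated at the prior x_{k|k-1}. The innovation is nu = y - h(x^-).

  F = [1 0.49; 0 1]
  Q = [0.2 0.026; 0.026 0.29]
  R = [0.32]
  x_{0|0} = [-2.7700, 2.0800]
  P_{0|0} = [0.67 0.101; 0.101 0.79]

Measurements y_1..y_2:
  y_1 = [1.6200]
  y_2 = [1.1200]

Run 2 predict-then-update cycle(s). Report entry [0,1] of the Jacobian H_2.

step 1: x^-=[-1.7508, 2.0800]  P^-=[1.1587 0.5141; 0.5141 1.0800]  H_jac=[-0.6440 0.7651]  S=[0.9261]  K=[-0.3810; 0.5347]  nu=[-1.0988]  x^+=[-1.3322, 1.4925]  P^+=[1.0242 0.7028; 0.7028 0.8152]
step 2: x^-=[-0.6009, 1.4925]  P^-=[2.1087 1.1282; 1.1282 1.1052]  H_jac=[-0.3735 0.9276]  S=[0.7834]  K=[0.3307; 0.7708]  nu=[-0.4889]  x^+=[-0.7625, 1.1156]  P^+=[2.0230 0.9285; 0.9285 0.6397]

H_jac[0,1] = 0.9276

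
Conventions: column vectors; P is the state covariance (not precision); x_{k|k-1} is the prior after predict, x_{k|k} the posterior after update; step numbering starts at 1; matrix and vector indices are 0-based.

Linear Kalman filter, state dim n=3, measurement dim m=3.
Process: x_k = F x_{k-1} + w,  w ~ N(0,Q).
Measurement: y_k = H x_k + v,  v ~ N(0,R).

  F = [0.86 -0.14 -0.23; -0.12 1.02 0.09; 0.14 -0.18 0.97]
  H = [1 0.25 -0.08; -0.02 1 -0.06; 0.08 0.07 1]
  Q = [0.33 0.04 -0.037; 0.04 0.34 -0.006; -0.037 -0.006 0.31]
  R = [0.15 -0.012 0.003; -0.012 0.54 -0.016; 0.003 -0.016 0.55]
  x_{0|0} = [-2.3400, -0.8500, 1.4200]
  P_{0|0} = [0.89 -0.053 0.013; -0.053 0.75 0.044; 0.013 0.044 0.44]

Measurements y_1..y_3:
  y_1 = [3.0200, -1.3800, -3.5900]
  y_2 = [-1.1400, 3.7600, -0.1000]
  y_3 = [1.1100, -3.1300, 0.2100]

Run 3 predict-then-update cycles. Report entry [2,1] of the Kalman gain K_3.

K[2,1] = -0.0433

step 1: x^-=[-2.2200, -0.4584, 1.2028]  P^-=[1.0367 -0.2249 0.0064; -0.2249 1.1575 -0.0875; 0.0064 -0.0875 0.7566]  S=[1.1539 0.0444 0.0104; 0.0444 1.7201 -0.0870; 0.0104 -0.0870 1.3051]  K=[0.8552 -0.1632 0.0387; 0.0355 0.6790 0.0262; -0.0692 -0.0466 0.5728]  nu=[5.4508, -0.8938, -4.5831]  x^+=[2.4099, -0.9918, -1.7583]  P^+=[0.1557 -0.0946 0.0206; -0.0946 0.3631 -0.0142; 0.0206 -0.0142 0.3149]
step 2: x^-=[2.6158, -1.4591, -1.1897]  P^-=[0.4826 -0.1134 -0.0450; -0.1134 0.7426 -0.0793; -0.0450 -0.0793 0.6365]  S=[0.6368 0.0644 -0.0706; 0.0644 1.2991 -0.0897; -0.0706 -0.0897 1.1736]  K=[0.7344 -0.1275 0.0222; 0.0672 0.5749 0.0170; -0.1188 -0.0477 0.5237]  nu=[-3.4862, 5.2000, 0.9825]  x^+=[-0.5856, 1.3129, -0.5086]  P^+=[0.1313 -0.0747 0.0112; -0.0747 0.3070 -0.0152; 0.0112 -0.0152 0.2886]
step 3: x^-=[-0.5705, 1.3637, -0.8117]  P^-=[0.4610 -0.0852 -0.0544; -0.0852 0.6789 -0.0676; -0.0544 -0.0676 0.6062]  S=[0.6261 0.0762 -0.0750; 0.0762 1.2326 -0.0782; -0.0750 -0.0782 1.1433]  K=[0.7258 -0.1176 0.0190; 0.0787 0.5518 0.0194; -0.1249 -0.0433 0.5111]  nu=[1.2746, -4.5538, 0.9719]  x^+=[0.9089, -1.0298, -0.2770]  P^+=[0.1284 -0.0694 0.0091; -0.0694 0.2945 -0.0130; 0.0091 -0.0130 0.2816]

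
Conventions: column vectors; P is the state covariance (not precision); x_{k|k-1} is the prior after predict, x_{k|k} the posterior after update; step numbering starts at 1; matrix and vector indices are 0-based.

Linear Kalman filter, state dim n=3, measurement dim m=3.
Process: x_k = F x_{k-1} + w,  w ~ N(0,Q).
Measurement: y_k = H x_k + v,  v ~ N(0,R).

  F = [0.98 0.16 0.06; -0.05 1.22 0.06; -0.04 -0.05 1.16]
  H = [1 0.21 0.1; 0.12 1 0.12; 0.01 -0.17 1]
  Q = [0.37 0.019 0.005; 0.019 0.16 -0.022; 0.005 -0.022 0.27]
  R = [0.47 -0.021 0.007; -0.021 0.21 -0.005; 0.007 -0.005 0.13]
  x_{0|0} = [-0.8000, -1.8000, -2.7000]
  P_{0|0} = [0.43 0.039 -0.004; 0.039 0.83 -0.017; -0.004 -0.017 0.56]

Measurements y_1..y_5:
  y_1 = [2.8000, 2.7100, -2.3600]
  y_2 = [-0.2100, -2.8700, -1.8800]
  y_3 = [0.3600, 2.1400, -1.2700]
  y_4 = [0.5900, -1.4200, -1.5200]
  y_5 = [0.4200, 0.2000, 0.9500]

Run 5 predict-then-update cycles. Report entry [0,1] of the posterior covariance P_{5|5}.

step 1: x^-=[-1.2340, -2.3180, -3.0100]  P^-=[0.8177 0.2066 0.0107; 0.2066 1.3912 -0.0584; 0.0107 -0.0584 1.0288]  S=[1.4458 0.5876 0.0331; 0.5876 1.6637 -0.1751; 0.0331 -0.1751 1.2184]  K=[0.6116 -0.0358 -0.0351; 0.0055 0.8323 -0.1209; -0.0040 0.1331 0.8718]  nu=[4.8218, 5.5373, 0.2683]  x^+=[1.5078, 2.2845, -2.0585]  P^+=[0.3007 -0.0548 -0.0124; -0.0548 0.1805 0.0114; -0.0124 0.0114 0.1147]
step 2: x^-=[1.7196, 2.5882, -2.5624]  P^-=[0.6454 -0.0249 -0.0092; -0.0249 0.4382 -0.0050; -0.0092 -0.0050 0.4249]  S=[1.1265 0.1262 0.0343; 0.1262 0.6562 -0.0335; 0.0343 -0.0335 0.5692]  K=[0.5723 -0.0334 -0.0339; -0.0117 0.6594 -0.1006; -0.0065 0.1081 0.7545]  nu=[-2.2169, -5.3571, 1.1052]  x^+=[0.5924, -1.0298, -2.2934]  P^+=[0.2814 -0.0512 -0.0117; -0.0512 0.1443 0.0086; -0.0117 0.0086 0.0991]
step 3: x^-=[0.2782, -1.4236, -2.6326]  P^-=[0.6270 -0.0270 -0.0092; -0.0270 0.3835 -0.0081; -0.0092 -0.0081 0.4040]  S=[1.1044 0.1097 0.0337; 0.1097 0.5996 -0.0298; 0.0337 -0.0298 0.5478]  K=[0.5654 -0.0265 -0.0332; -0.0118 0.6297 -0.0994; -0.0064 0.1036 0.7459]  nu=[0.6440, 3.8461, 1.1178]  x^+=[0.5033, 0.8797, -1.4044]  P^+=[0.2775 -0.0492 -0.0114; -0.0492 0.1380 0.0078; -0.0114 0.0078 0.0978]
step 4: x^-=[0.5497, 0.9638, -1.6932]  P^-=[0.6238 -0.0257 -0.0089; -0.0257 0.3736 -0.0091; -0.0089 -0.0091 0.4024]  S=[1.1013 0.1084 0.0338; 0.1084 0.5898 -0.0292; 0.0338 -0.0292 0.5462]  K=[0.5641 -0.0239 -0.0331; -0.0113 0.6235 -0.0994; -0.0063 0.1027 0.7452]  nu=[0.0072, -2.2466, 0.3316]  x^+=[0.5965, -0.4701, -1.6769]  P^+=[0.2767 -0.0485 -0.0113; -0.0485 0.1366 0.0076; -0.0113 0.0076 0.0977]
step 5: x^-=[0.4087, -0.7039, -1.9455]  P^-=[0.6232 -0.0252 -0.0088; -0.0252 0.3715 -0.0093; -0.0088 -0.0093 0.4022]  S=[1.1009 0.1084 0.0338; 0.1084 0.5877 -0.0291; 0.0338 -0.0291 0.5461]  K=[0.5638 -0.0231 -0.0330; -0.0111 0.6222 -0.0994; -0.0062 0.1025 0.7451]  nu=[0.3537, 1.0883, 2.7718]  x^+=[0.4914, -0.3061, 0.2291]  P^+=[0.2765 -0.0484 -0.0112; -0.0484 0.1363 0.0075; -0.0112 0.0075 0.0977]

P_post[0,1] = -0.0484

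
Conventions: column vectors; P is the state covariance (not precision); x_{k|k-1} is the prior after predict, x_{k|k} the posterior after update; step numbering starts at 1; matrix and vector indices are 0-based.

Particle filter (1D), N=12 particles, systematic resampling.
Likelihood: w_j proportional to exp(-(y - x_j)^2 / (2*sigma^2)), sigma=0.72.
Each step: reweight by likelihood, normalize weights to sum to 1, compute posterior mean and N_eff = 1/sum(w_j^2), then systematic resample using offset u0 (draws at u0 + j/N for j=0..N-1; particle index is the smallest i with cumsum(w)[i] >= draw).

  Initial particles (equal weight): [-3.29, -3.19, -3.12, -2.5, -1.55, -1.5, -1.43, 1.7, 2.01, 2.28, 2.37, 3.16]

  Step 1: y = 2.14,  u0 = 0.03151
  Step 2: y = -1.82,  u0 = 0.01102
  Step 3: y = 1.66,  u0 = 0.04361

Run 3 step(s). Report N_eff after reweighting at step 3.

step 1: w=[0.0000, 0.0000, 0.0000, 0.0000, 0.0000, 0.0000, 0.0000, 0.2018, 0.2393, 0.2387, 0.2311, 0.0892]  mean=2.1976  Neff=4.6234  idx=[7, 7, 7, 8, 8, 9, 9, 9, 10, 10, 10, 11]
step 2: w=[0.3044, 0.3044, 0.3044, 0.0338, 0.0338, 0.0043, 0.0043, 0.0043, 0.0021, 0.0021, 0.0021, 0.0000]  mean=1.7326  Neff=3.5668  idx=[0, 0, 0, 0, 1, 1, 1, 1, 2, 2, 2, 3]
step 3: w=[0.0841, 0.0841, 0.0841, 0.0841, 0.0841, 0.0841, 0.0841, 0.0841, 0.0841, 0.0841, 0.0841, 0.0748]  mean=1.7232  Neff=11.9887  idx=[0, 1, 2, 3, 4, 5, 6, 7, 8, 9, 10, 11]

N_eff = 11.9887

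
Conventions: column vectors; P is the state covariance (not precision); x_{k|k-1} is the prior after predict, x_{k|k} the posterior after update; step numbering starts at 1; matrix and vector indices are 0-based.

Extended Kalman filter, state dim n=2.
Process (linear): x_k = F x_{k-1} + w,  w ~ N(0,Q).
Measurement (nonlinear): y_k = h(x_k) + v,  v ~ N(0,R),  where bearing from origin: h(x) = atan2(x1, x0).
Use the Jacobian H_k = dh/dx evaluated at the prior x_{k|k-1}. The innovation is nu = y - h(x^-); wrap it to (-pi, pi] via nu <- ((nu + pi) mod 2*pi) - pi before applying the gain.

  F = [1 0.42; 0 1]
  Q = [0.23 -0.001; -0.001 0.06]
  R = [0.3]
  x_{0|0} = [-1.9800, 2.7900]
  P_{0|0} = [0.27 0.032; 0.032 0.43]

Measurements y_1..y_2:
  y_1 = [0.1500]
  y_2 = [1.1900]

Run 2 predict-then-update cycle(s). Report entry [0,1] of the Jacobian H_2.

step 1: x^-=[-0.8082, 2.7900]  P^-=[0.6027 0.2116; 0.2116 0.4900]  H_jac=[-0.3307 -0.0958]  S=[0.3838]  K=[-0.5721; -0.3046]  nu=[-1.7028]  x^+=[0.1660, 3.3087]  P^+=[0.4771 0.1447; 0.1447 0.4544]
step 2: x^-=[1.5556, 3.3087]  P^-=[0.9088 0.3346; 0.3346 0.5144]  H_jac=[-0.2475 0.1164]  S=[0.3434]  K=[-0.5417; -0.0668]  nu=[0.0587]  x^+=[1.5238, 3.3047]  P^+=[0.8081 0.3221; 0.3221 0.5129]

H_jac[0,1] = 0.1164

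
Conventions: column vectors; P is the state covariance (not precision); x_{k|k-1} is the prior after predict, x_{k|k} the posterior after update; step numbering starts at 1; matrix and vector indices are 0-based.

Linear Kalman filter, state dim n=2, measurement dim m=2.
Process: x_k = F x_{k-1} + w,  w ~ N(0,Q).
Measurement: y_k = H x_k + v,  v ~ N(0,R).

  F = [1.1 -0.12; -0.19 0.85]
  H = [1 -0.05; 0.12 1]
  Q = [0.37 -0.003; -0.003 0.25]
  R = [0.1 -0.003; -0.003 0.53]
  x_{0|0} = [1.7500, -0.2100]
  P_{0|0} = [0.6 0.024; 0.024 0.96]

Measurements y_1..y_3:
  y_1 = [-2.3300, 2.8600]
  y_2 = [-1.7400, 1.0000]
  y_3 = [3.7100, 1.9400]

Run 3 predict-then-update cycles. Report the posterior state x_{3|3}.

x_post = [2.7492, 1.3052]

step 1: x^-=[1.9502, -0.5110]  P^-=[1.1035 -0.2033; -0.2033 0.9575]  S=[1.2262 -0.1206; -0.1206 1.4546]  K=[0.9108 0.0267; -0.1430 0.6296]  nu=[-4.3057, 3.1370]  x^+=[-1.8877, 2.0797]  P^+=[0.0910 0.0005; 0.0005 0.3341]
step 2: x^-=[-2.3261, 2.1264]  P^-=[0.4848 -0.0556; -0.0556 0.4945]  S=[0.5916 -0.0248; -0.0248 1.0181]  K=[0.8251 0.0226; -0.1158 0.4763]  nu=[0.6924, -0.8473]  x^+=[-1.7739, 1.6427]  P^+=[0.0824 -0.0004; -0.0004 0.2528]
step 3: x^-=[-2.1485, 1.7333]  P^-=[0.4735 -0.0464; -0.0464 0.4358]  S=[0.5792 -0.0141; -0.0141 0.9615]  K=[0.8220 0.0229; -0.1068 0.4459]  nu=[5.9451, 0.4645]  x^+=[2.7492, 1.3052]  P^+=[0.0821 -0.0002; -0.0002 0.2367]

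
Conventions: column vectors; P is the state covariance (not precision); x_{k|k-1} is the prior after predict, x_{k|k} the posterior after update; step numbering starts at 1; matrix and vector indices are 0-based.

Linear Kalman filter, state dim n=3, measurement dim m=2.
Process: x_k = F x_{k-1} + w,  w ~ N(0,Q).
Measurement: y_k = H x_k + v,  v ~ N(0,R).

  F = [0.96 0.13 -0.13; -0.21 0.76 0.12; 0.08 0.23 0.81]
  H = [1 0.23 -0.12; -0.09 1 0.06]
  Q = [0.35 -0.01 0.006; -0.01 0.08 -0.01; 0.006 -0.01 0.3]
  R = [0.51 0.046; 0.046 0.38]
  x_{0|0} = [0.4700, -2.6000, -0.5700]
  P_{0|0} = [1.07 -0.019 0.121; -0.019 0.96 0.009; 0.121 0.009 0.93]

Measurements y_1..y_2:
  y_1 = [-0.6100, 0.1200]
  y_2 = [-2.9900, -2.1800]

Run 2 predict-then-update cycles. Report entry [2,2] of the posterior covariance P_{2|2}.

P_post[2,2] = 0.9055

step 1: x^-=[0.1873, -2.1431, -1.0221]  P^-=[1.3328 -0.1422 0.1081; -0.1422 0.6967 0.2164; 0.1081 0.2164 0.9861]  S=[1.7906 -0.0754; -0.0754 1.1414]  K=[0.7114 -0.1770; 0.0223 0.6344; 0.0320 0.2350]  nu=[-0.4270, 2.3413]  x^+=[-0.5309, -0.6673, -0.4856]  P^+=[0.3719 -0.0087 0.1270; -0.0087 0.2385 0.0468; 0.1270 0.0468 0.9224]
step 2: x^-=[-0.5333, -0.4539, -0.5893]  P^-=[0.6769 -0.0677 0.0435; -0.0677 0.2524 0.1247; 0.0435 0.1247 0.9538]  S=[1.1655 -0.0402; -0.0402 0.6680]  K=[0.5576 -0.1551; -0.0074 0.3977; -0.0271 0.2649]  nu=[-2.4230, -1.7387]  x^+=[-1.6147, -1.1274, -0.9843]  P^+=[0.2915 -0.0127 0.0947; -0.0127 0.1464 0.0536; 0.0947 0.0536 0.9055]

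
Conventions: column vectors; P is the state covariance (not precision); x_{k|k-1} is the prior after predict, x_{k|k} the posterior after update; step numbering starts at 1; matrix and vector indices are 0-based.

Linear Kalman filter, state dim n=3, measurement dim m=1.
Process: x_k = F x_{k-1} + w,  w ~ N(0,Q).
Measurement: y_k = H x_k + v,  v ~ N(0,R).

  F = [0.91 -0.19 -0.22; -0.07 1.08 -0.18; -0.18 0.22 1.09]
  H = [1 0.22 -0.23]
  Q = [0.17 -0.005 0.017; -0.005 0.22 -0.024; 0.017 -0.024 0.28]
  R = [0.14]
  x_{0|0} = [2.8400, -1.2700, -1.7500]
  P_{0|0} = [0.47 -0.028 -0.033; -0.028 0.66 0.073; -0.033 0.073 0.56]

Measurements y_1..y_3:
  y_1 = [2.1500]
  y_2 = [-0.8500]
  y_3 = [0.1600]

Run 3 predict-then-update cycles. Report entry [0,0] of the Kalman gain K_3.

K[0,0] = 0.6662

step 1: x^-=[3.2107, -1.2554, -2.6981]  P^-=[0.6391 -0.1860 -0.2811; -0.1860 0.9853 0.1192; -0.2811 0.1192 1.0427]  S=[0.9174]  K=[0.7226; 0.0036; -0.5393]  nu=[-1.4051]  x^+=[2.1954, -1.2605, -1.9404]  P^+=[0.1602 -0.1884 0.0763; -0.1884 0.9853 0.1210; 0.0763 0.1210 0.7759]
step 2: x^-=[2.6642, -1.1657, -2.7875]  P^-=[0.4205 -0.4103 -0.2328; -0.4103 1.3785 0.2337; -0.2328 0.2337 1.2977]  S=[0.5988]  K=[0.6409; -0.2685; -0.8015]  nu=[-3.8989]  x^+=[0.1654, -0.1188, 0.3373]  P^+=[0.1745 -0.3072 0.0747; -0.3072 1.3353 0.1049; 0.0747 0.1049 0.9131]
step 3: x^-=[0.0988, -0.2006, 0.3118]  P^-=[0.4920 -0.5924 -0.3081; -0.5924 1.8156 0.2968; -0.3081 0.2968 1.4805]  S=[0.6492]  K=[0.6662; -0.4025; -0.8985]  nu=[0.1770]  x^+=[0.2168, -0.2718, 0.1527]  P^+=[0.2038 -0.4184 0.0805; -0.4184 1.7104 0.0620; 0.0805 0.0620 0.9564]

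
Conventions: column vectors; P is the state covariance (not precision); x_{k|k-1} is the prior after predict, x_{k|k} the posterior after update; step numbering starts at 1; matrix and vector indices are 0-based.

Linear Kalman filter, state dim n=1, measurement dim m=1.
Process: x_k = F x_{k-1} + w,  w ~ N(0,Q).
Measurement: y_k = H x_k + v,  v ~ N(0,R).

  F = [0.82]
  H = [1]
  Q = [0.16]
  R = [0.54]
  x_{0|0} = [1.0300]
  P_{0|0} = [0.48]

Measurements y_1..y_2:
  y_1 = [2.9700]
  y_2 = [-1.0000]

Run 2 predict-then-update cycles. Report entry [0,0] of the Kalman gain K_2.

K[0,0] = 0.3803

step 1: x^-=[0.8446]  P^-=[0.4828]  S=[1.0228]  K=[0.4720]  nu=[2.1254]  x^+=[1.8478]  P^+=[0.2549]
step 2: x^-=[1.5152]  P^-=[0.3314]  S=[0.8714]  K=[0.3803]  nu=[-2.5152]  x^+=[0.5587]  P^+=[0.2054]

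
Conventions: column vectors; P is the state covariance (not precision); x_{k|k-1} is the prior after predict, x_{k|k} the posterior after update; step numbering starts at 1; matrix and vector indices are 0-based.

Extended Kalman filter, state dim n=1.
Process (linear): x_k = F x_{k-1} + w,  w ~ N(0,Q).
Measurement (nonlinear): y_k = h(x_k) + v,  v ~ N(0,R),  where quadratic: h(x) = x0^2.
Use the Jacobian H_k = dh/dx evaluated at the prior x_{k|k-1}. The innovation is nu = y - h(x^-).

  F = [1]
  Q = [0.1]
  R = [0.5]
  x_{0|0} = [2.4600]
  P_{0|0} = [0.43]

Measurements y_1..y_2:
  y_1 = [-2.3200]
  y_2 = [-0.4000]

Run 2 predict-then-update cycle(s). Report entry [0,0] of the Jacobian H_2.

H_jac[0,0] = 1.6446

step 1: x^-=[2.4600]  P^-=[0.5300]  H_jac=[4.9200]  S=[13.3294]  K=[0.1956]  nu=[-8.3716]  x^+=[0.8223]  P^+=[0.0199]
step 2: x^-=[0.8223]  P^-=[0.1199]  H_jac=[1.6446]  S=[0.8242]  K=[0.2392]  nu=[-1.0761]  x^+=[0.5649]  P^+=[0.0727]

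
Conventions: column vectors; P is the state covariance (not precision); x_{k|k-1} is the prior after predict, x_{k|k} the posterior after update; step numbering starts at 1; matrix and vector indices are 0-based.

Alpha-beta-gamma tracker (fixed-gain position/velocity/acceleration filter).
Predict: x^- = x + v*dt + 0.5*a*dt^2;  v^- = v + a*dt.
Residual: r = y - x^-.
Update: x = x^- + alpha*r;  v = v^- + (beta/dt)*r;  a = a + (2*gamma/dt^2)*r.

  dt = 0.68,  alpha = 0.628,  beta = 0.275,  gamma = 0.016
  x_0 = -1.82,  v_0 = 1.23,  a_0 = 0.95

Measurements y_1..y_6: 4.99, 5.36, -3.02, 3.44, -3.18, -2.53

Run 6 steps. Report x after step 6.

step 1: x_pred=-0.7640  r=5.7540  x^+=2.8495  v^+=4.2030  a^+=1.3482
step 2: x_pred=6.0192  r=-0.6592  x^+=5.6052  v^+=4.8531  a^+=1.3026
step 3: x_pred=9.2065  r=-12.2265  x^+=1.5283  v^+=0.7943  a^+=0.4564
step 4: x_pred=2.1739  r=1.2661  x^+=2.9690  v^+=1.6167  a^+=0.5441
step 5: x_pred=4.1942  r=-7.3742  x^+=-0.4368  v^+=-0.9955  a^+=0.0337
step 6: x_pred=-1.1060  r=-1.4240  x^+=-2.0003  v^+=-1.5485  a^+=-0.0648

x_post = -2.0003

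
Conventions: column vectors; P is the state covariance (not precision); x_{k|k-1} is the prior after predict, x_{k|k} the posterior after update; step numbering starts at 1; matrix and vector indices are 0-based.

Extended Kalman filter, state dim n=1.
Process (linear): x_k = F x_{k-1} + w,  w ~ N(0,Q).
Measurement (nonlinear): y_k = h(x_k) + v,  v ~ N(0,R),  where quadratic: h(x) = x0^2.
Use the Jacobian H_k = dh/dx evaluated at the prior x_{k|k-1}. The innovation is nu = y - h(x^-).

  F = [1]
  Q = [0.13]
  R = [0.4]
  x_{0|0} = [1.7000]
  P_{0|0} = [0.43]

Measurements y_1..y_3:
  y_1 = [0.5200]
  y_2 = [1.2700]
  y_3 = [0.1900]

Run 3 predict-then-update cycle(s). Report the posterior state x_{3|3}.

x_post = [0.7771]

step 1: x^-=[1.7000]  P^-=[0.5600]  H_jac=[3.4000]  S=[6.8736]  K=[0.2770]  nu=[-2.3700]  x^+=[1.0435]  P^+=[0.0326]
step 2: x^-=[1.0435]  P^-=[0.1626]  H_jac=[2.0870]  S=[1.1082]  K=[0.3062]  nu=[0.1811]  x^+=[1.0990]  P^+=[0.0587]
step 3: x^-=[1.0990]  P^-=[0.1887]  H_jac=[2.1979]  S=[1.3115]  K=[0.3162]  nu=[-1.0177]  x^+=[0.7771]  P^+=[0.0575]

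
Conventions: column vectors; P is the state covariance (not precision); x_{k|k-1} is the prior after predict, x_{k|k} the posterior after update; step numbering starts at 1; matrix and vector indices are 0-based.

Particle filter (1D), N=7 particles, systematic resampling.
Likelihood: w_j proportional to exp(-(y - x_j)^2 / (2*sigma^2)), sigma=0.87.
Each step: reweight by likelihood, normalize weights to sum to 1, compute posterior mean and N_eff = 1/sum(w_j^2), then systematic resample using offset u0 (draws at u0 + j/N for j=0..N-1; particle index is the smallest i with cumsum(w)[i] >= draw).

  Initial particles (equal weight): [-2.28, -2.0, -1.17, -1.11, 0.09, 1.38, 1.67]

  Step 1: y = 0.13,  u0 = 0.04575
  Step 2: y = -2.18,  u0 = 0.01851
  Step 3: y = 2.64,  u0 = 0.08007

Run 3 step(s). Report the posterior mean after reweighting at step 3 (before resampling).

post_mean = -1.1398

step 1: w=[0.0093, 0.0215, 0.1408, 0.1558, 0.4297, 0.1532, 0.0898]  mean=-0.0017  Neff=3.8347  idx=[2, 3, 4, 4, 4, 5, 5]
step 2: w=[0.4723, 0.4349, 0.0308, 0.0308, 0.0308, 0.0002, 0.0002]  mean=-1.0264  Neff=2.4095  idx=[0, 0, 0, 0, 1, 1, 1]
step 3: w=[0.1243, 0.1243, 0.1243, 0.1243, 0.1677, 0.1677, 0.1677]  mean=-1.1398  Neff=6.8452  idx=[0, 1, 2, 4, 4, 5, 6]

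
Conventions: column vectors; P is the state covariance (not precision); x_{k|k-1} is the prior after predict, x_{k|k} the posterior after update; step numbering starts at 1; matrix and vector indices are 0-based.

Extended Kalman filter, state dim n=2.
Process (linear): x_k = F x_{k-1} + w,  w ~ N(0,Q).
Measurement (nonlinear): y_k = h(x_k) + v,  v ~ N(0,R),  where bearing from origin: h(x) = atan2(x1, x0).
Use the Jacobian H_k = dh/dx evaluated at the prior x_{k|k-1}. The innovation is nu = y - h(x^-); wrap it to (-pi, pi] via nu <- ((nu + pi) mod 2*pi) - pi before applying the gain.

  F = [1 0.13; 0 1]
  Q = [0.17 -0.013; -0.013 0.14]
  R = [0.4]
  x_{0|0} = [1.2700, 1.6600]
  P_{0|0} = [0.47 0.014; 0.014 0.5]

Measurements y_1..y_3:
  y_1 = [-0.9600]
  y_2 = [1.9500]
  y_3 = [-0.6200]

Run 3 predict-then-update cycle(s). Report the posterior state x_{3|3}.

x_post = [2.7075, 1.3693]

step 1: x^-=[1.4858, 1.6600]  P^-=[0.6521 0.0660; 0.0660 0.6400]  H_jac=[-0.3345 0.2994]  S=[0.5171]  K=[-0.3836; 0.3278]  nu=[-1.8007]  x^+=[2.1765, 1.0697]  P^+=[0.5760 0.1310; 0.1310 0.5844]
step 2: x^-=[2.3156, 1.0697]  P^-=[0.7900 0.1940; 0.1940 0.7244]  H_jac=[-0.1644 0.3559]  S=[0.4904]  K=[-0.1240; 0.4607]  nu=[1.5173]  x^+=[2.1274, 1.7687]  P^+=[0.7824 0.2220; 0.2220 0.6203]
step 3: x^-=[2.3573, 1.7687]  P^-=[1.0206 0.2897; 0.2897 0.7603]  H_jac=[-0.2036 0.2714]  S=[0.4663]  K=[-0.2771; 0.3161]  nu=[-1.2637]  x^+=[2.7075, 1.3693]  P^+=[0.9848 0.3305; 0.3305 0.7138]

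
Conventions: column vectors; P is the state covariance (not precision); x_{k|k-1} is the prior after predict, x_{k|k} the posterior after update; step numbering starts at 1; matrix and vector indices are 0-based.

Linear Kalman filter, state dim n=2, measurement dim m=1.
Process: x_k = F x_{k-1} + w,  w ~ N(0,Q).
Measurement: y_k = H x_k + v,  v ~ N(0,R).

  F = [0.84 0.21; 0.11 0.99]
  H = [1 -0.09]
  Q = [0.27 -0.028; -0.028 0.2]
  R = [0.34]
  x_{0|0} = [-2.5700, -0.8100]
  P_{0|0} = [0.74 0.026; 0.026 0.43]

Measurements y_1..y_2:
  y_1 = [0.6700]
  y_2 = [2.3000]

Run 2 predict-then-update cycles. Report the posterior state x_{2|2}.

step 1: x^-=[-2.3289, -1.0846]  P^-=[0.8203 0.1520; 0.1520 0.6361]  S=[1.1381]  K=[0.7087; 0.0833]  nu=[2.9013]  x^+=[-0.2726, -0.8431]  P^+=[0.2486 0.0848; 0.0848 0.6282]
step 2: x^-=[-0.4061, -0.8646]  P^-=[0.5031 0.1981; 0.1981 0.8372]  S=[0.8142]  K=[0.5960; 0.1508]  nu=[2.6282]  x^+=[1.1603, -0.4684]  P^+=[0.2139 0.1249; 0.1249 0.8187]

x_post = [1.1603, -0.4684]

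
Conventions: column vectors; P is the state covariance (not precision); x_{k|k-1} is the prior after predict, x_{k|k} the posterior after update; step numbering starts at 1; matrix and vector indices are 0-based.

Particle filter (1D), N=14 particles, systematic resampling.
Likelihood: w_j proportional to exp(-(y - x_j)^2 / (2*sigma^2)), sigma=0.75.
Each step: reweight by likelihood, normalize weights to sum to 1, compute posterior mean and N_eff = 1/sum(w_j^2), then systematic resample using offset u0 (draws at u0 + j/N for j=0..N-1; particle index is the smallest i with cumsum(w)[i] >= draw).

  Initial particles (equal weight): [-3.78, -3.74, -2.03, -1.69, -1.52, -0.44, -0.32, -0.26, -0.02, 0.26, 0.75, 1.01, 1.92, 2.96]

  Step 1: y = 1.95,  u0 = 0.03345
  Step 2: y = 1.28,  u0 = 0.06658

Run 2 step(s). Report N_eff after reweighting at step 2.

step 1: w=[0.0000, 0.0000, 0.0000, 0.0000, 0.0000, 0.0027, 0.0045, 0.0057, 0.0139, 0.0347, 0.1221, 0.2002, 0.4388, 0.1773]  mean=1.6657  Neff=3.5661  idx=[9, 10, 10, 11, 11, 12, 12, 12, 12, 12, 12, 12, 13, 13]
step 2: w=[0.0448, 0.0880, 0.0880, 0.1058, 0.1058, 0.0785, 0.0785, 0.0785, 0.0785, 0.0785, 0.0785, 0.0785, 0.0092, 0.0092]  mean=1.4663  Neff=12.0268  idx=[1, 2, 2, 3, 4, 4, 5, 6, 7, 8, 9, 10, 11, 13]

N_eff = 12.0268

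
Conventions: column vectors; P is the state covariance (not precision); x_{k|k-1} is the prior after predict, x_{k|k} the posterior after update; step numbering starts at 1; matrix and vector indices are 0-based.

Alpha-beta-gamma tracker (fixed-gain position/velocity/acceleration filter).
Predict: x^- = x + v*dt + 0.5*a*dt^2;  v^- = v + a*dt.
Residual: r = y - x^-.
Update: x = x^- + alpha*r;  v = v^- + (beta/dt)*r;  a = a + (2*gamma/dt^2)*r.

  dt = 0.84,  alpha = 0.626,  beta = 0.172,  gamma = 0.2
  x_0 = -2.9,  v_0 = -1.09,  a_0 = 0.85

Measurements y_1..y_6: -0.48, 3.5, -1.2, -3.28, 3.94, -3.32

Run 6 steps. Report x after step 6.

step 1: x_pred=-3.5157  r=3.0357  x^+=-1.6154  v^+=0.2456  a^+=2.5709
step 2: x_pred=-0.5020  r=4.0020  x^+=2.0032  v^+=3.2246  a^+=4.8397
step 3: x_pred=6.4194  r=-7.6194  x^+=1.6496  v^+=5.7298  a^+=0.5203
step 4: x_pred=6.6462  r=-9.9262  x^+=0.4324  v^+=4.1343  a^+=-5.1068
step 5: x_pred=2.1036  r=1.8364  x^+=3.2532  v^+=0.2206  a^+=-4.0658
step 6: x_pred=2.0041  r=-5.3241  x^+=-1.3288  v^+=-4.2848  a^+=-7.0839

x_post = -1.3288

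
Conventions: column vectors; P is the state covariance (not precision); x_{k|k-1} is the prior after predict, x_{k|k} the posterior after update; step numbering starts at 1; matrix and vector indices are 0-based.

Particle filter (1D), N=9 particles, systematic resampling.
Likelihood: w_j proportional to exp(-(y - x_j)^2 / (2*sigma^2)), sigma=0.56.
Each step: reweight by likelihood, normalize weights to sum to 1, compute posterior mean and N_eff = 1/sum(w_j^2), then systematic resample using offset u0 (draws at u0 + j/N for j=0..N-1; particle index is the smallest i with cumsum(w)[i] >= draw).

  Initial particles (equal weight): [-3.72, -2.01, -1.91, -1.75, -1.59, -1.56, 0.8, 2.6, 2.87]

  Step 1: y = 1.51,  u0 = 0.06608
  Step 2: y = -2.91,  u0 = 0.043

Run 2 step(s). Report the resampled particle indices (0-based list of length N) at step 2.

step 1: w=[0.0000, 0.0000, 0.0000, 0.0000, 0.0000, 0.0000, 0.6882, 0.2313, 0.0805]  mean=1.3830  Neff=1.8741  idx=[6, 6, 6, 6, 6, 6, 7, 7, 8]
step 2: w=[0.1667, 0.1667, 0.1667, 0.1667, 0.1667, 0.1667, 0.0000, 0.0000, 0.0000]  mean=0.8000  Neff=6.0000  idx=[0, 0, 1, 2, 2, 3, 4, 4, 5]

resampled_idx = [0, 0, 1, 2, 2, 3, 4, 4, 5]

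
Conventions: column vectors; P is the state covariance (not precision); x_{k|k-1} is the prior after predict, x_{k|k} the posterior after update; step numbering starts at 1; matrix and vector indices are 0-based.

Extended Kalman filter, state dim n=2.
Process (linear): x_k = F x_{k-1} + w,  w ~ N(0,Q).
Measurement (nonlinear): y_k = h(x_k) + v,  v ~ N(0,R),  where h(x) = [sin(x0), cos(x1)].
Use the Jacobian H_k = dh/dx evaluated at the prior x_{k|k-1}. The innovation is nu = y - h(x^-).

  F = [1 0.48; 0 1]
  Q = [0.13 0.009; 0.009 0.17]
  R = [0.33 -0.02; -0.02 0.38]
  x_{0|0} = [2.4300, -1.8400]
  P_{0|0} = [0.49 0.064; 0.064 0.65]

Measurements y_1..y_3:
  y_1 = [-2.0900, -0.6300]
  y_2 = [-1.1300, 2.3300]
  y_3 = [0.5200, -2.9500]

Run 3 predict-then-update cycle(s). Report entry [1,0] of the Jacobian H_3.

H_jac[1,0] = 0.0000

step 1: x^-=[1.5468, -1.8400]  P^-=[0.8312 0.3850; 0.3850 0.8200]  H_jac=[0.0240 0.0000; 0.0000 0.9640]  S=[0.3305 -0.0111; -0.0111 1.1420]  K=[0.0713 0.3257; 0.0512 0.6927]  nu=[-3.0897, -0.3640]  x^+=[1.2080, -2.2504]  P^+=[0.7089 0.1269; 0.1269 0.2720]
step 2: x^-=[0.1278, -2.2504]  P^-=[1.0234 0.2665; 0.2665 0.4420]  H_jac=[0.9918 0.0000; 0.0000 0.7778]  S=[1.3368 0.1856; 0.1856 0.6474]  K=[0.7445 0.1067; 0.1291 0.4940]  nu=[-1.2575, 2.9585]  x^+=[-0.4926, -0.9512]  P^+=[0.2456 0.0330; 0.0330 0.2380]
step 3: x^-=[-0.9492, -0.9512]  P^-=[0.4621 0.1563; 0.1563 0.4080]  H_jac=[0.5823 0.0000; 0.0000 0.8141]  S=[0.4867 0.0541; 0.0541 0.6504]  K=[0.5361 0.1510; 0.1314 0.4998]  nu=[1.3330, -3.5307]  x^+=[-0.7677, -2.5406]  P^+=[0.2986 0.0573; 0.0573 0.2300]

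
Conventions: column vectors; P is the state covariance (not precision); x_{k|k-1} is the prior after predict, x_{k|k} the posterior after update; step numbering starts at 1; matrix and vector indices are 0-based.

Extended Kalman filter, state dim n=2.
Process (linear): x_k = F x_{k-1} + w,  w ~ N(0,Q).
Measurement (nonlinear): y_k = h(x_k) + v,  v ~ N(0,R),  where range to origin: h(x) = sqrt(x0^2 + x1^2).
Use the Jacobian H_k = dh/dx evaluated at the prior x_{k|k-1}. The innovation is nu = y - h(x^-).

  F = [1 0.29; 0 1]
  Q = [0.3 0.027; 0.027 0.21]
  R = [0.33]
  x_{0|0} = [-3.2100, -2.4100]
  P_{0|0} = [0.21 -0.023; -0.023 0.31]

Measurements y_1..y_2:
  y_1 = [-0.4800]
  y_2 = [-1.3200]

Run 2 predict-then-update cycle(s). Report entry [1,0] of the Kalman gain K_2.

K[1,0] = -0.2726

step 1: x^-=[-3.9089, -2.4100]  P^-=[0.5227 0.0939; 0.0939 0.5200]  H_jac=[-0.8512 -0.5248]  S=[0.9359]  K=[-0.5281; -0.3770]  nu=[-5.0721]  x^+=[-1.2303, -0.4978]  P^+=[0.2617 -0.0924; -0.0924 0.3870]
step 2: x^-=[-1.3747, -0.4978]  P^-=[0.5407 0.0468; 0.0468 0.5970]  H_jac=[-0.9403 -0.3405]  S=[0.9071]  K=[-0.5780; -0.2726]  nu=[-2.7820]  x^+=[0.2332, 0.2605]  P^+=[0.2376 -0.0961; -0.0961 0.5296]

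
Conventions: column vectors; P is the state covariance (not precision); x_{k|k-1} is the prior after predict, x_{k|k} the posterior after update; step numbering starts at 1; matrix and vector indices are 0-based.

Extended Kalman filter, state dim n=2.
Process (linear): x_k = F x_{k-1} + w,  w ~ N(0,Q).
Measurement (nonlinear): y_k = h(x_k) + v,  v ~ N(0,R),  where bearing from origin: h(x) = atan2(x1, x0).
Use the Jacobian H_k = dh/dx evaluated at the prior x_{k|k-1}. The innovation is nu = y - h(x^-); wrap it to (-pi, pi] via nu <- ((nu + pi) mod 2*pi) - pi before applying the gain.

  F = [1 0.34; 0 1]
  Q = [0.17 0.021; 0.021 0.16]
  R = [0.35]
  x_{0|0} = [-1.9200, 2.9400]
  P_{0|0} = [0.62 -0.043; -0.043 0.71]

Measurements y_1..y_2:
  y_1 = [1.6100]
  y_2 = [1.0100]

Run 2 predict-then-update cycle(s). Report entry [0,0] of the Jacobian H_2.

H_jac[0,0] = -0.3275

step 1: x^-=[-0.9204, 2.9400]  P^-=[0.8428 0.2194; 0.2194 0.8700]  H_jac=[-0.3098 -0.0970]  S=[0.4522]  K=[-0.6244; -0.3368]  nu=[-0.2642]  x^+=[-0.7554, 3.0290]  P^+=[0.6665 0.1243; 0.1243 0.8187]
step 2: x^-=[0.2744, 3.0290]  P^-=[1.0157 0.4236; 0.4236 0.9787]  H_jac=[-0.3275 0.0297]  S=[0.4515]  K=[-0.7087; -0.2429]  nu=[-0.4704]  x^+=[0.6078, 3.1433]  P^+=[0.7889 0.3459; 0.3459 0.9520]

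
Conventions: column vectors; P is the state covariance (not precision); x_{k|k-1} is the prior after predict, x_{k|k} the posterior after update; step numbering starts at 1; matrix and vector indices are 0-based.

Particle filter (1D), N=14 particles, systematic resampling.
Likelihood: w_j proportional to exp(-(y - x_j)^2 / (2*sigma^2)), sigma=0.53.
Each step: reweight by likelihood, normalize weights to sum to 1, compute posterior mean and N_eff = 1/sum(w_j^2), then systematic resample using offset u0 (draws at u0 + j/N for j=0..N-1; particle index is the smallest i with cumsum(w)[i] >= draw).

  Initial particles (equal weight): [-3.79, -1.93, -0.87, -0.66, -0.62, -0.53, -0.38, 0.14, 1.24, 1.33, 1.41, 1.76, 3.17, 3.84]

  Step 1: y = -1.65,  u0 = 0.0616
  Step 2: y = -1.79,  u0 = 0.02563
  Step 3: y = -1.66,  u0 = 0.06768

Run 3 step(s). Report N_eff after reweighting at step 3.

step 1: w=[0.0002, 0.5111, 0.1990, 0.1027, 0.0889, 0.0630, 0.0333, 0.0020, 0.0000, 0.0000, 0.0000, 0.0000, 0.0000, 0.0000]  mean=-1.3287  Neff=3.0837  idx=[1, 1, 1, 1, 1, 1, 1, 2, 2, 2, 3, 4, 5, 6]
step 2: w=[0.1254, 0.1254, 0.1254, 0.1254, 0.1254, 0.1254, 0.1254, 0.0288, 0.0288, 0.0288, 0.0134, 0.0114, 0.0077, 0.0038]  mean=-1.7900  Neff=8.8602  idx=[0, 0, 1, 1, 2, 3, 3, 4, 4, 5, 5, 6, 7, 9]
step 3: w=[0.0784, 0.0784, 0.0784, 0.0784, 0.0784, 0.0784, 0.0784, 0.0784, 0.0784, 0.0784, 0.0784, 0.0784, 0.0294, 0.0294]  mean=-1.8677  Neff=13.2364  idx=[0, 1, 2, 3, 4, 5, 6, 7, 8, 9, 9, 10, 11, 13]

N_eff = 13.2364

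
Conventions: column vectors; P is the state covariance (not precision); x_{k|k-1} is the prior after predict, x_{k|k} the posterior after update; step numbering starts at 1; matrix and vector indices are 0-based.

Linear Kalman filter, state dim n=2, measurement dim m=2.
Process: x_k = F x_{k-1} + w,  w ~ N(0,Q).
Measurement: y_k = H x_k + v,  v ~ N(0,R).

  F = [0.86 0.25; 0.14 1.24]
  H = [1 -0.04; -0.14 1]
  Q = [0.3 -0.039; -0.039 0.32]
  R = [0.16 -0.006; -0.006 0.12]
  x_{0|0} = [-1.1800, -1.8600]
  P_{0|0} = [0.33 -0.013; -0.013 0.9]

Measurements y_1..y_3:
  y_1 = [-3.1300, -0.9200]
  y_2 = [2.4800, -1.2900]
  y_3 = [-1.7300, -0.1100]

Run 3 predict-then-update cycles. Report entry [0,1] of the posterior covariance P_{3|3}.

P_post[0,1] = 0.0134

step 1: x^-=[-1.4798, -2.4716]  P^-=[0.5947 0.2654; 0.2654 1.7058]  S=[0.7362 0.1094; 0.1094 1.7631]  K=[0.7853 0.0546; 0.1284 0.9384]  nu=[-1.7491, 1.3444]  x^+=[-2.7799, -1.4345]  P^+=[0.1261 0.0195; 0.0195 0.1146]
step 2: x^-=[-2.7493, -2.1679]  P^-=[0.4088 0.0332; 0.0332 0.5054]  S=[0.5670 -0.0501; -0.0501 0.6241]  K=[0.7204 0.0193; 0.0944 0.8099]  nu=[5.1426, 0.4930]  x^+=[0.9649, -1.2831]  P^+=[0.1157 0.0142; 0.0142 0.0986]
step 3: x^-=[0.5091, -1.4560]  P^-=[0.3978 0.0211; 0.0211 0.4788]  S=[0.5569 -0.0596; -0.0596 0.6007]  K=[0.7143 0.0133; 0.0893 0.8010]  nu=[-2.2973, 1.4173]  x^+=[-1.1130, -0.5258]  P^+=[0.1147 0.0134; 0.0134 0.0975]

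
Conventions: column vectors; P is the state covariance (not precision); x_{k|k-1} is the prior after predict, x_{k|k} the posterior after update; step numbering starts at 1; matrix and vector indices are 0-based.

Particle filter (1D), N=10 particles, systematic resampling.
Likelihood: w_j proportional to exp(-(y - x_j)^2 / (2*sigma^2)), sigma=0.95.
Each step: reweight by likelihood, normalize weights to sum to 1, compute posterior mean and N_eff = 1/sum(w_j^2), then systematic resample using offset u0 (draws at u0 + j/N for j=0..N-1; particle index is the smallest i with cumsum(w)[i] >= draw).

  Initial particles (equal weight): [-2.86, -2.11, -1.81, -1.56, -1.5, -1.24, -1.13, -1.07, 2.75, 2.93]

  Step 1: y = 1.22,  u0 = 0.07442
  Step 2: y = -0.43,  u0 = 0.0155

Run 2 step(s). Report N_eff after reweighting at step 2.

N_eff = 2.0625

step 1: w=[0.0002, 0.0033, 0.0096, 0.0214, 0.0257, 0.0541, 0.0725, 0.0846, 0.4227, 0.3060]  mean=1.7228  Neff=3.4617  idx=[5, 6, 8, 8, 8, 8, 8, 9, 9, 9]
step 2: w=[0.4692, 0.5144, 0.0025, 0.0025, 0.0025, 0.0025, 0.0025, 0.0013, 0.0013, 0.0013]  mean=-1.1175  Neff=2.0625  idx=[0, 0, 0, 0, 0, 1, 1, 1, 1, 1]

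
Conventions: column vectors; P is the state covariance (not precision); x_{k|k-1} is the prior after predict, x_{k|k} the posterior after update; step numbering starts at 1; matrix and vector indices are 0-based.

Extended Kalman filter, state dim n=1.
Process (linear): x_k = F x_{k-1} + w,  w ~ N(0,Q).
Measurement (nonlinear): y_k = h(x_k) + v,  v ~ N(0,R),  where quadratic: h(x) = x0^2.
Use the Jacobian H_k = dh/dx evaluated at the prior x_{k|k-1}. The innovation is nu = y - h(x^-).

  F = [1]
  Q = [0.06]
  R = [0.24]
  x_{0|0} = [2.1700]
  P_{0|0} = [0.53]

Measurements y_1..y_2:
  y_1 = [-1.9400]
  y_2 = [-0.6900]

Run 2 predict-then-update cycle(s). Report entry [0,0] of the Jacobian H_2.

step 1: x^-=[2.1700]  P^-=[0.5900]  H_jac=[4.3400]  S=[11.3530]  K=[0.2255]  nu=[-6.6489]  x^+=[0.6704]  P^+=[0.0125]
step 2: x^-=[0.6704]  P^-=[0.0725]  H_jac=[1.3408]  S=[0.3703]  K=[0.2624]  nu=[-1.1394]  x^+=[0.3714]  P^+=[0.0470]

H_jac[0,0] = 1.3408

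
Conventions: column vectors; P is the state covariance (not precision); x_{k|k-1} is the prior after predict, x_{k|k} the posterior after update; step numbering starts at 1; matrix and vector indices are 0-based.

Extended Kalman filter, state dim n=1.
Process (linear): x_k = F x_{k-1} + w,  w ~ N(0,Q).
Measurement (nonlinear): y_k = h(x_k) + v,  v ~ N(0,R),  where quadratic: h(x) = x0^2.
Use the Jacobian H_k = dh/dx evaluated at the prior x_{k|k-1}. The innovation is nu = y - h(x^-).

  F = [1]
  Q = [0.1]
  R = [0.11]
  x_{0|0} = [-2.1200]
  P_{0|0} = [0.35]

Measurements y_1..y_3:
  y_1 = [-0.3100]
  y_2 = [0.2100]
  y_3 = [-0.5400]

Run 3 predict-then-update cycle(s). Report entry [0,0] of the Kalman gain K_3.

K[0,0] = -0.4922

step 1: x^-=[-2.1200]  P^-=[0.4500]  H_jac=[-4.2400]  S=[8.1999]  K=[-0.2327]  nu=[-4.8044]  x^+=[-1.0021]  P^+=[0.0060]
step 2: x^-=[-1.0021]  P^-=[0.1060]  H_jac=[-2.0042]  S=[0.5359]  K=[-0.3965]  nu=[-0.7942]  x^+=[-0.6872]  P^+=[0.0218]
step 3: x^-=[-0.6872]  P^-=[0.1218]  H_jac=[-1.3743]  S=[0.3400]  K=[-0.4922]  nu=[-1.0122]  x^+=[-0.1889]  P^+=[0.0394]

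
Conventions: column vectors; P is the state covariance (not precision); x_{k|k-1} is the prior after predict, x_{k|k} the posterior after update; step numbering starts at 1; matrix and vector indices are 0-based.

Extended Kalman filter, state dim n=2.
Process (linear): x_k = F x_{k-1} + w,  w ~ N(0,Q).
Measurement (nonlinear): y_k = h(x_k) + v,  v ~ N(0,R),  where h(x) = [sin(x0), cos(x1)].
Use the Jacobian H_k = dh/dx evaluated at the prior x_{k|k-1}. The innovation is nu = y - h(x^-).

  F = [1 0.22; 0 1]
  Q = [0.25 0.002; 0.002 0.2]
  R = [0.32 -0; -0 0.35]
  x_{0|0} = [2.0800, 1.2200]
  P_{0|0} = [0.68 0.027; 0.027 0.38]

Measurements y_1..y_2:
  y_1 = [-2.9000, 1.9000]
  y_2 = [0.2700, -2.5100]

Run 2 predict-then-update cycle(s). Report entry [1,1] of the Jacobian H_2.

H_jac[1,1] = -0.3792

step 1: x^-=[2.3484, 1.2200]  P^-=[0.9603 0.1126; 0.1126 0.5800]  H_jac=[-0.7016 0.0000; 0.0000 -0.9391]  S=[0.7927 0.0742; 0.0742 0.8615]  K=[-0.8453 -0.0500; -0.0408 -0.6287]  nu=[-3.6126, 1.5564]  x^+=[5.3242, 0.3889]  P^+=[0.3855 0.0186; 0.0186 0.2343]
step 2: x^-=[5.4098, 0.3889]  P^-=[0.6551 0.0722; 0.0722 0.4343]  H_jac=[0.6422 0.0000; 0.0000 -0.3792]  S=[0.5902 -0.0176; -0.0176 0.4125]  K=[0.7118 -0.0360; 0.0667 -0.3965]  nu=[1.0365, -3.4353]  x^+=[6.2713, 1.8201]  P^+=[0.3546 0.0332; 0.0332 0.3659]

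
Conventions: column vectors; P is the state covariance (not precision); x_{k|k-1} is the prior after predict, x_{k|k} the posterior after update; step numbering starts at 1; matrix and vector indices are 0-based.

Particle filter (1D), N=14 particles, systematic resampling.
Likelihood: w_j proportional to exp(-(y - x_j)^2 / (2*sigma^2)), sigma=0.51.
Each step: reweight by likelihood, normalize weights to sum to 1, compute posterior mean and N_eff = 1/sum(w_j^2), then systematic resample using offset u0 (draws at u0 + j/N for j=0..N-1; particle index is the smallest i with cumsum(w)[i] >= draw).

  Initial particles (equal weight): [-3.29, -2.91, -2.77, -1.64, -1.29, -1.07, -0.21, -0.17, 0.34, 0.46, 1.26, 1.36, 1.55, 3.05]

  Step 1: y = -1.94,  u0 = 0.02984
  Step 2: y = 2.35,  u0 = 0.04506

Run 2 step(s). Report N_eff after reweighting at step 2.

step 1: w=[0.0152, 0.0826, 0.1341, 0.4240, 0.2237, 0.1176, 0.0016, 0.0012, 0.0000, 0.0000, 0.0000, 0.0000, 0.0000, 0.0000]  mean=-1.7719  Neff=3.7222  idx=[1, 2, 2, 3, 3, 3, 3, 3, 3, 4, 4, 4, 5, 5]
step 2: w=[0.0000, 0.0000, 0.0000, 0.0001, 0.0001, 0.0001, 0.0001, 0.0001, 0.0001, 0.0235, 0.0235, 0.0235, 0.4644, 0.4644]  mean=-1.0860  Neff=2.3095  idx=[10, 12, 12, 12, 12, 12, 12, 13, 13, 13, 13, 13, 13, 13]

N_eff = 2.3095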